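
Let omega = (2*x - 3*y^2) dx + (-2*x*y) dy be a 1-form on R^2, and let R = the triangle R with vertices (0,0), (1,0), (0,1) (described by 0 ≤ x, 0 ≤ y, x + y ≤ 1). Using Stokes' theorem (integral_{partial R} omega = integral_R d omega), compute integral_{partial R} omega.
integral_(partial R) omega = 2/3

Stokes: integral_partial_R omega = integral_R d omega with d omega = (∂Q/∂x - ∂P/∂y) dx ∧ dy.
  ∂Q/∂x = -2*y
  ∂P/∂y = -6*y
  integrand = ∂Q/∂x - ∂P/∂y = 4*y.
Integrating over R: integral_0^1 integral_0^{1-x} (4*y) dy dx = 2/3.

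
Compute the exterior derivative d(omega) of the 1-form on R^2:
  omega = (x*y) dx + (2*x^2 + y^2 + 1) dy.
d(omega) = (3*x) dx ∧ dy

For a 1-form omega = sum_i f_i dx_i, the exterior derivative is
  d(omega) = sum_{i < j} (∂f_j/∂x_i - ∂f_i/∂x_j) dx_i ∧ dx_j.
  coefficient of dx ∧ dy: ∂f_2/∂x - ∂f_1/∂y = ∂(2*x^2 + y^2 + 1)/∂x - ∂(x*y)/∂y = 3*x
Assembling: d(omega) = (3*x) dx ∧ dy.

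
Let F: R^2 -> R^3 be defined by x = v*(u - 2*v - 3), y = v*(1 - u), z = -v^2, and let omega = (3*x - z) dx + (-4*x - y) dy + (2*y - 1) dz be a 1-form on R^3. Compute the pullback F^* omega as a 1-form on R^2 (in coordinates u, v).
F^* omega = (v^2*(6*u - 13*v - 20)) du + (v*(6*u^2 - 21*u*v - 32*u + 20*v^2 + 55*v + 40)) dv

Using F^*(f dg) = (f ∘ F) d(g ∘ F), substitute each coordinate x_i by F_i(u, v) in f_i, and replace dx_i by d F_i = (∂F_i/∂u) du + (∂F_i/∂v) dv.
  For the x component: f_1(F) = v*(3*u - 5*v - 9); d F_1 = (v) du + (u - 4*v - 3) dv
  For the y component: f_2(F) = v*(-3*u + 8*v + 11); d F_2 = (-v) du + (1 - u) dv
  For the z component: f_3(F) = -2*u*v + 2*v - 1; d F_3 = (0) du + (-2*v) dv
Combining and collecting du, dv coefficients:
  coeff of du: v^2*(6*u - 13*v - 20)
  coeff of dv: v*(6*u^2 - 21*u*v - 32*u + 20*v^2 + 55*v + 40)
F^* omega = (v^2*(6*u - 13*v - 20)) du + (v*(6*u^2 - 21*u*v - 32*u + 20*v^2 + 55*v + 40)) dv.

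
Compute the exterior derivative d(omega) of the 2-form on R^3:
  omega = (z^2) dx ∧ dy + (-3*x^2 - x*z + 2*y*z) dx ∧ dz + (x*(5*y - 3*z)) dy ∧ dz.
d(omega) = (5*y - 3*z) dx ∧ dy ∧ dz

For a 2-form omega = sum_{i<j} g_{ij} dx_i ∧ dx_j, the exterior derivative is
  d(omega) = sum_{i<j} d(g_{ij}) ∧ dx_i ∧ dx_j = sum_{i<j, k} (∂g_{ij}/∂x_k) dx_k ∧ dx_i ∧ dx_j.
Expand each term, using dx_k ∧ dx_i ∧ dx_j = sgn(permutation) dx_{(a)} ∧ dx_{(b)} ∧ dx_{(c)} with (a < b < c) sorted:
  d(z^2) includes (∂/∂z)(z^2) dz = (2*z) dz, which multiplied by dx ∧ dy gives (2*z) dx ∧ dy ∧ dz
  d(-3*x^2 - x*z + 2*y*z) includes (∂/∂y)(-3*x^2 - x*z + 2*y*z) dy = (2*z) dy, which multiplied by dx ∧ dz gives (-2*z) dx ∧ dy ∧ dz
  d(x*(5*y - 3*z)) includes (∂/∂x)(x*(5*y - 3*z)) dx = (5*y - 3*z) dx, which multiplied by dy ∧ dz gives (5*y - 3*z) dx ∧ dy ∧ dz
Collecting like 3-forms: d(omega) = (5*y - 3*z) dx ∧ dy ∧ dz.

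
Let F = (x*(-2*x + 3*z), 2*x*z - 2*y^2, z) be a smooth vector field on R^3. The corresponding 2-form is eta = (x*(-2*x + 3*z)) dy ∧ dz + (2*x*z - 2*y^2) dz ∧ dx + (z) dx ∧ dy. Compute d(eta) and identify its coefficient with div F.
d(eta) = (-4*x - 4*y + 3*z + 1) dx ∧ dy ∧ dz; div F = -4*x - 4*y + 3*z + 1

For a 2-form in R^3 of the form above, applying d gives a 3-form with coefficient ∂P/∂x + ∂Q/∂y + ∂R/∂z:
  ∂P/∂x = -4*x + 3*z
  ∂Q/∂y = -4*y
  ∂R/∂z = 1
Sum = -4*x - 4*y + 3*z + 1, which is exactly div F.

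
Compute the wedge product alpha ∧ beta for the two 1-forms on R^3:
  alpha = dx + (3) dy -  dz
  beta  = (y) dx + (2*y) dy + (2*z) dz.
alpha ∧ beta = (-y) dx ∧ dy + (y + 2*z) dx ∧ dz + (2*y + 6*z) dy ∧ dz

Distribute the wedge, using dx_i ∧ dx_j = -dx_j ∧ dx_i and dx_i ∧ dx_i = 0. For each pair (i, j) with i < j, the coefficient of dx_i ∧ dx_j in alpha ∧ beta is (alpha_i * beta_j - alpha_j * beta_i). Collecting: alpha ∧ beta = (-y) dx ∧ dy + (y + 2*z) dx ∧ dz + (2*y + 6*z) dy ∧ dz.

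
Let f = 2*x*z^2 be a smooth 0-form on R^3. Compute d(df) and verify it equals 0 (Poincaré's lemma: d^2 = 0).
d(df) = 0

Step 1: df = sum_i (∂f/∂x_i) dx_i = (2*z^2) dx + (0) dy + (4*x*z) dz.
Step 2: Apply d again. Using the 1-form formula, the coefficient of dx ∧ dy in d(df) is ∂^2 f/∂x ∂y - ∂^2 f/∂y ∂x = (0) - (0) = 0 (equality of mixed partials for smooth f).
Similarly for dx ∧ dz and dy ∧ dz — all coefficients vanish. So d(df) = 0.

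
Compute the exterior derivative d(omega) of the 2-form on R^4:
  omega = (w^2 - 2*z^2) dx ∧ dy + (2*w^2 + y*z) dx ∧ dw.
d(omega) = (-4*z) dx ∧ dy ∧ dz + (2*w - z) dx ∧ dy ∧ dw + (-y) dx ∧ dz ∧ dw

For a 2-form omega = sum_{i<j} g_{ij} dx_i ∧ dx_j, the exterior derivative is
  d(omega) = sum_{i<j} d(g_{ij}) ∧ dx_i ∧ dx_j = sum_{i<j, k} (∂g_{ij}/∂x_k) dx_k ∧ dx_i ∧ dx_j.
Expand each term, using dx_k ∧ dx_i ∧ dx_j = sgn(permutation) dx_{(a)} ∧ dx_{(b)} ∧ dx_{(c)} with (a < b < c) sorted:
  d(w^2 - 2*z^2) includes (∂/∂z)(w^2 - 2*z^2) dz = (-4*z) dz, which multiplied by dx ∧ dy gives (-4*z) dx ∧ dy ∧ dz
  d(w^2 - 2*z^2) includes (∂/∂w)(w^2 - 2*z^2) dw = (2*w) dw, which multiplied by dx ∧ dy gives (2*w) dx ∧ dy ∧ dw
  d(2*w^2 + y*z) includes (∂/∂y)(2*w^2 + y*z) dy = (z) dy, which multiplied by dx ∧ dw gives (-z) dx ∧ dy ∧ dw
  d(2*w^2 + y*z) includes (∂/∂z)(2*w^2 + y*z) dz = (y) dz, which multiplied by dx ∧ dw gives (-y) dx ∧ dz ∧ dw
Collecting like 3-forms: d(omega) = (-4*z) dx ∧ dy ∧ dz + (2*w - z) dx ∧ dy ∧ dw + (-y) dx ∧ dz ∧ dw.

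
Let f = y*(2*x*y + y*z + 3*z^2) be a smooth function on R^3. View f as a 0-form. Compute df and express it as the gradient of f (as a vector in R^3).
df = (2*y^2) dx + (4*x*y + 2*y*z + 3*z^2) dy + (y*(y + 6*z)) dz; grad f = (2*y^2, 4*x*y + 2*y*z + 3*z^2, y*(y + 6*z))

For a 0-form f, d f = (∂f/∂x) dx + (∂f/∂y) dy + (∂f/∂z) dz. The components of the vector representation are exactly the entries of grad f in Cartesian coordinates:
  ∂f/∂x = 2*y^2
  ∂f/∂y = 4*x*y + 2*y*z + 3*z^2
  ∂f/∂z = y*(y + 6*z).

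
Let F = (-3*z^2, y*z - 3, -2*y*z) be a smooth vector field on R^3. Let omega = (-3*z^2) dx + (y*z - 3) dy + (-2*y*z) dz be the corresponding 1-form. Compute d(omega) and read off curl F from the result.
d(omega) = (-y - 2*z) dy ∧ dz + (-6*z) dz ∧ dx + (0) dx ∧ dy; curl F = (-y - 2*z, -6*z, 0)

d omega = sum_{i<j} (∂f_j/∂x_i - ∂f_i/∂x_j) dx_i ∧ dx_j. Under the identification (dy ∧ dz, dz ∧ dx, dx ∧ dy) ↔ (e_x, e_y, e_z), the coefficients are exactly the components of curl F. Compute:
  ∂R/∂y - ∂Q/∂z = (-2*z) - (y) = -y - 2*z
  ∂P/∂z - ∂R/∂x = (-6*z) - (0) = -6*z
  ∂Q/∂x - ∂P/∂y = (0) - (0) = 0.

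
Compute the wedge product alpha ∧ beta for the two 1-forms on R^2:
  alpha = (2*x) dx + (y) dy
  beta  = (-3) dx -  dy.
alpha ∧ beta = (-2*x + 3*y) dx ∧ dy

Distribute the wedge, using dx_i ∧ dx_j = -dx_j ∧ dx_i and dx_i ∧ dx_i = 0. For each pair (i, j) with i < j, the coefficient of dx_i ∧ dx_j in alpha ∧ beta is (alpha_i * beta_j - alpha_j * beta_i). Collecting: alpha ∧ beta = (-2*x + 3*y) dx ∧ dy.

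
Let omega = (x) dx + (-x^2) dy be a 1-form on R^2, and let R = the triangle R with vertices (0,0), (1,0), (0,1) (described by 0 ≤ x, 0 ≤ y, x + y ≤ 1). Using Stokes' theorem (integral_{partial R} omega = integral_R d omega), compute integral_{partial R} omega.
integral_(partial R) omega = -1/3

Stokes: integral_partial_R omega = integral_R d omega with d omega = (∂Q/∂x - ∂P/∂y) dx ∧ dy.
  ∂Q/∂x = -2*x
  ∂P/∂y = 0
  integrand = ∂Q/∂x - ∂P/∂y = -2*x.
Integrating over R: integral_0^1 integral_0^{1-x} (-2*x) dy dx = -1/3.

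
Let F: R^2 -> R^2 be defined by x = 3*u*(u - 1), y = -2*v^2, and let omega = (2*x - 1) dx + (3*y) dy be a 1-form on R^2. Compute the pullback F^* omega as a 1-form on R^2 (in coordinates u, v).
F^* omega = (36*u^3 - 54*u^2 + 12*u + 3) du + (24*v^3) dv

Using F^*(f dg) = (f ∘ F) d(g ∘ F), substitute each coordinate x_i by F_i(u, v) in f_i, and replace dx_i by d F_i = (∂F_i/∂u) du + (∂F_i/∂v) dv.
  For the x component: f_1(F) = 6*u^2 - 6*u - 1; d F_1 = (6*u - 3) du + (0) dv
  For the y component: f_2(F) = -6*v^2; d F_2 = (0) du + (-4*v) dv
Combining and collecting du, dv coefficients:
  coeff of du: 36*u^3 - 54*u^2 + 12*u + 3
  coeff of dv: 24*v^3
F^* omega = (36*u^3 - 54*u^2 + 12*u + 3) du + (24*v^3) dv.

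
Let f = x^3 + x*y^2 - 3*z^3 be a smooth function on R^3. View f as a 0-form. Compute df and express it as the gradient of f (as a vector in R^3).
df = (3*x^2 + y^2) dx + (2*x*y) dy + (-9*z^2) dz; grad f = (3*x^2 + y^2, 2*x*y, -9*z^2)

For a 0-form f, d f = (∂f/∂x) dx + (∂f/∂y) dy + (∂f/∂z) dz. The components of the vector representation are exactly the entries of grad f in Cartesian coordinates:
  ∂f/∂x = 3*x^2 + y^2
  ∂f/∂y = 2*x*y
  ∂f/∂z = -9*z^2.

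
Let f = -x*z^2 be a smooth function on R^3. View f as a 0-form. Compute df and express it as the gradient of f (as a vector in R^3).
df = (-z^2) dx + (0) dy + (-2*x*z) dz; grad f = (-z^2, 0, -2*x*z)

For a 0-form f, d f = (∂f/∂x) dx + (∂f/∂y) dy + (∂f/∂z) dz. The components of the vector representation are exactly the entries of grad f in Cartesian coordinates:
  ∂f/∂x = -z^2
  ∂f/∂y = 0
  ∂f/∂z = -2*x*z.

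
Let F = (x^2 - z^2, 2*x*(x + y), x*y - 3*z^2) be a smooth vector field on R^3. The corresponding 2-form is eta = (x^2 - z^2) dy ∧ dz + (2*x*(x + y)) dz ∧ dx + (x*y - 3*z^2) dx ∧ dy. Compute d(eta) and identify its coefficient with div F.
d(eta) = (4*x - 6*z) dx ∧ dy ∧ dz; div F = 4*x - 6*z

For a 2-form in R^3 of the form above, applying d gives a 3-form with coefficient ∂P/∂x + ∂Q/∂y + ∂R/∂z:
  ∂P/∂x = 2*x
  ∂Q/∂y = 2*x
  ∂R/∂z = -6*z
Sum = 4*x - 6*z, which is exactly div F.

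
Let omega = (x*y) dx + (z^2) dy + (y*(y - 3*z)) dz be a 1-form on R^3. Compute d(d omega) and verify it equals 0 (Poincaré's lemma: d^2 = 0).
d(d omega) = 0

Step 1: d omega = sum_{i<j} (∂f_j/∂x_i - ∂f_i/∂x_j) dx_i ∧ dx_j:
  coeff of dx ∧ dy: -x
  coeff of dx ∧ dz: 0
  coeff of dy ∧ dz: 2*y - 5*z
Step 2: Apply d again to each 2-form coefficient. The only possible 3-form in R^3 is dx ∧ dy ∧ dz, with coefficient
  ∂(coeff of dy∧dz)/∂x - ∂(coeff of dx∧dz)/∂y + ∂(coeff of dx∧dy)/∂z
  = ∂/∂x (2*y - 5*z) - ∂/∂y (0) + ∂/∂z (-x).
Each of these terms simplifies to sums of mixed partials that cancel in pairs. The result is 0 (by equality of mixed partials for smooth functions — Schwarz / Clairaut).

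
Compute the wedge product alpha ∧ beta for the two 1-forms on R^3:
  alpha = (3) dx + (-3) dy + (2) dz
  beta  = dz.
alpha ∧ beta = (3) dx ∧ dz + (-3) dy ∧ dz

Distribute the wedge, using dx_i ∧ dx_j = -dx_j ∧ dx_i and dx_i ∧ dx_i = 0. For each pair (i, j) with i < j, the coefficient of dx_i ∧ dx_j in alpha ∧ beta is (alpha_i * beta_j - alpha_j * beta_i). Collecting: alpha ∧ beta = (3) dx ∧ dz + (-3) dy ∧ dz.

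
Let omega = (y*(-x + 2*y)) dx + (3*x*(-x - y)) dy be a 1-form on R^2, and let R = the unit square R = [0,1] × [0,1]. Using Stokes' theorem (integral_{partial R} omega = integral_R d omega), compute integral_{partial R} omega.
integral_(partial R) omega = -6

Stokes: integral_partial_R omega = integral_R d omega with d omega = (∂Q/∂x - ∂P/∂y) dx ∧ dy.
  ∂Q/∂x = -6*x - 3*y
  ∂P/∂y = -x + 4*y
  integrand = ∂Q/∂x - ∂P/∂y = -5*x - 7*y.
Integrating over R: integral_0^1 integral_0^1 (-5*x - 7*y) dx dy = -6.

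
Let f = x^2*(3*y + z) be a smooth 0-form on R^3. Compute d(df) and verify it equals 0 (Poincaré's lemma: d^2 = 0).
d(df) = 0

Step 1: df = sum_i (∂f/∂x_i) dx_i = (2*x*(3*y + z)) dx + (3*x^2) dy + (x^2) dz.
Step 2: Apply d again. Using the 1-form formula, the coefficient of dx ∧ dy in d(df) is ∂^2 f/∂x ∂y - ∂^2 f/∂y ∂x = (6*x) - (6*x) = 0 (equality of mixed partials for smooth f).
Similarly for dx ∧ dz and dy ∧ dz — all coefficients vanish. So d(df) = 0.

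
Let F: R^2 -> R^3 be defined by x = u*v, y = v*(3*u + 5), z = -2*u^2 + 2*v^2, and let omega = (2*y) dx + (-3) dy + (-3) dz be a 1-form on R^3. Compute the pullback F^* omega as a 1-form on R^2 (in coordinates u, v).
F^* omega = (6*u*v^2 + 12*u + 10*v^2 - 9*v) du + (6*u^2*v + 10*u*v - 9*u - 12*v - 15) dv

Using F^*(f dg) = (f ∘ F) d(g ∘ F), substitute each coordinate x_i by F_i(u, v) in f_i, and replace dx_i by d F_i = (∂F_i/∂u) du + (∂F_i/∂v) dv.
  For the x component: f_1(F) = 2*v*(3*u + 5); d F_1 = (v) du + (u) dv
  For the y component: f_2(F) = -3; d F_2 = (3*v) du + (3*u + 5) dv
  For the z component: f_3(F) = -3; d F_3 = (-4*u) du + (4*v) dv
Combining and collecting du, dv coefficients:
  coeff of du: 6*u*v^2 + 12*u + 10*v^2 - 9*v
  coeff of dv: 6*u^2*v + 10*u*v - 9*u - 12*v - 15
F^* omega = (6*u*v^2 + 12*u + 10*v^2 - 9*v) du + (6*u^2*v + 10*u*v - 9*u - 12*v - 15) dv.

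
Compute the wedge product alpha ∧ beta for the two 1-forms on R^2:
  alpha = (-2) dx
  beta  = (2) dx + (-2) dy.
alpha ∧ beta = (4) dx ∧ dy

Distribute the wedge, using dx_i ∧ dx_j = -dx_j ∧ dx_i and dx_i ∧ dx_i = 0. For each pair (i, j) with i < j, the coefficient of dx_i ∧ dx_j in alpha ∧ beta is (alpha_i * beta_j - alpha_j * beta_i). Collecting: alpha ∧ beta = (4) dx ∧ dy.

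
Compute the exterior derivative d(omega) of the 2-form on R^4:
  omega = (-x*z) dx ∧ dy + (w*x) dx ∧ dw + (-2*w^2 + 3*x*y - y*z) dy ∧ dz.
d(omega) = (-x + 3*y) dx ∧ dy ∧ dz + (-4*w) dy ∧ dz ∧ dw

For a 2-form omega = sum_{i<j} g_{ij} dx_i ∧ dx_j, the exterior derivative is
  d(omega) = sum_{i<j} d(g_{ij}) ∧ dx_i ∧ dx_j = sum_{i<j, k} (∂g_{ij}/∂x_k) dx_k ∧ dx_i ∧ dx_j.
Expand each term, using dx_k ∧ dx_i ∧ dx_j = sgn(permutation) dx_{(a)} ∧ dx_{(b)} ∧ dx_{(c)} with (a < b < c) sorted:
  d(-x*z) includes (∂/∂z)(-x*z) dz = (-x) dz, which multiplied by dx ∧ dy gives (-x) dx ∧ dy ∧ dz
  d(-2*w^2 + 3*x*y - y*z) includes (∂/∂x)(-2*w^2 + 3*x*y - y*z) dx = (3*y) dx, which multiplied by dy ∧ dz gives (3*y) dx ∧ dy ∧ dz
  d(-2*w^2 + 3*x*y - y*z) includes (∂/∂w)(-2*w^2 + 3*x*y - y*z) dw = (-4*w) dw, which multiplied by dy ∧ dz gives (-4*w) dy ∧ dz ∧ dw
Collecting like 3-forms: d(omega) = (-x + 3*y) dx ∧ dy ∧ dz + (-4*w) dy ∧ dz ∧ dw.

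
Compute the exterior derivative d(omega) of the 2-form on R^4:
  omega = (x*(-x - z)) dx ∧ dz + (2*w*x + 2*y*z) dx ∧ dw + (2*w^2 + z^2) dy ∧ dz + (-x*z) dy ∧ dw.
d(omega) = (-3*z) dx ∧ dy ∧ dw + (-2*y) dx ∧ dz ∧ dw + (4*w + x) dy ∧ dz ∧ dw

For a 2-form omega = sum_{i<j} g_{ij} dx_i ∧ dx_j, the exterior derivative is
  d(omega) = sum_{i<j} d(g_{ij}) ∧ dx_i ∧ dx_j = sum_{i<j, k} (∂g_{ij}/∂x_k) dx_k ∧ dx_i ∧ dx_j.
Expand each term, using dx_k ∧ dx_i ∧ dx_j = sgn(permutation) dx_{(a)} ∧ dx_{(b)} ∧ dx_{(c)} with (a < b < c) sorted:
  d(2*w*x + 2*y*z) includes (∂/∂y)(2*w*x + 2*y*z) dy = (2*z) dy, which multiplied by dx ∧ dw gives (-2*z) dx ∧ dy ∧ dw
  d(2*w*x + 2*y*z) includes (∂/∂z)(2*w*x + 2*y*z) dz = (2*y) dz, which multiplied by dx ∧ dw gives (-2*y) dx ∧ dz ∧ dw
  d(2*w^2 + z^2) includes (∂/∂w)(2*w^2 + z^2) dw = (4*w) dw, which multiplied by dy ∧ dz gives (4*w) dy ∧ dz ∧ dw
  d(-x*z) includes (∂/∂x)(-x*z) dx = (-z) dx, which multiplied by dy ∧ dw gives (-z) dx ∧ dy ∧ dw
  d(-x*z) includes (∂/∂z)(-x*z) dz = (-x) dz, which multiplied by dy ∧ dw gives (x) dy ∧ dz ∧ dw
Collecting like 3-forms: d(omega) = (-3*z) dx ∧ dy ∧ dw + (-2*y) dx ∧ dz ∧ dw + (4*w + x) dy ∧ dz ∧ dw.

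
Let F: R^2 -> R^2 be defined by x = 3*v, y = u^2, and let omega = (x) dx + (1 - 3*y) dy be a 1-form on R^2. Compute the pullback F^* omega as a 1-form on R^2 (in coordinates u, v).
F^* omega = (-6*u^3 + 2*u) du + (9*v) dv

Using F^*(f dg) = (f ∘ F) d(g ∘ F), substitute each coordinate x_i by F_i(u, v) in f_i, and replace dx_i by d F_i = (∂F_i/∂u) du + (∂F_i/∂v) dv.
  For the x component: f_1(F) = 3*v; d F_1 = (0) du + (3) dv
  For the y component: f_2(F) = 1 - 3*u^2; d F_2 = (2*u) du + (0) dv
Combining and collecting du, dv coefficients:
  coeff of du: -6*u^3 + 2*u
  coeff of dv: 9*v
F^* omega = (-6*u^3 + 2*u) du + (9*v) dv.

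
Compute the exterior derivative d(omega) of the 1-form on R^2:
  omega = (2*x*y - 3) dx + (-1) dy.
d(omega) = (-2*x) dx ∧ dy

For a 1-form omega = sum_i f_i dx_i, the exterior derivative is
  d(omega) = sum_{i < j} (∂f_j/∂x_i - ∂f_i/∂x_j) dx_i ∧ dx_j.
  coefficient of dx ∧ dy: ∂f_2/∂x - ∂f_1/∂y = ∂(-1)/∂x - ∂(2*x*y - 3)/∂y = -2*x
Assembling: d(omega) = (-2*x) dx ∧ dy.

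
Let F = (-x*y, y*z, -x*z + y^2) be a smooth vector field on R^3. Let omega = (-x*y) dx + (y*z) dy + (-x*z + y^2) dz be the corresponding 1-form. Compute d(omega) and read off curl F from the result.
d(omega) = (y) dy ∧ dz + (z) dz ∧ dx + (x) dx ∧ dy; curl F = (y, z, x)

d omega = sum_{i<j} (∂f_j/∂x_i - ∂f_i/∂x_j) dx_i ∧ dx_j. Under the identification (dy ∧ dz, dz ∧ dx, dx ∧ dy) ↔ (e_x, e_y, e_z), the coefficients are exactly the components of curl F. Compute:
  ∂R/∂y - ∂Q/∂z = (2*y) - (y) = y
  ∂P/∂z - ∂R/∂x = (0) - (-z) = z
  ∂Q/∂x - ∂P/∂y = (0) - (-x) = x.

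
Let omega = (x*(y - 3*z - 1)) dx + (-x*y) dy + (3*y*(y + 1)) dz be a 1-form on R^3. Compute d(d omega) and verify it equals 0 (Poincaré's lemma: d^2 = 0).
d(d omega) = 0

Step 1: d omega = sum_{i<j} (∂f_j/∂x_i - ∂f_i/∂x_j) dx_i ∧ dx_j:
  coeff of dx ∧ dy: -x - y
  coeff of dx ∧ dz: 3*x
  coeff of dy ∧ dz: 6*y + 3
Step 2: Apply d again to each 2-form coefficient. The only possible 3-form in R^3 is dx ∧ dy ∧ dz, with coefficient
  ∂(coeff of dy∧dz)/∂x - ∂(coeff of dx∧dz)/∂y + ∂(coeff of dx∧dy)/∂z
  = ∂/∂x (6*y + 3) - ∂/∂y (3*x) + ∂/∂z (-x - y).
Each of these terms simplifies to sums of mixed partials that cancel in pairs. The result is 0 (by equality of mixed partials for smooth functions — Schwarz / Clairaut).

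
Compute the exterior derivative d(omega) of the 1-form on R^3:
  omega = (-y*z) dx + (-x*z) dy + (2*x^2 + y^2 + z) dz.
d(omega) = (4*x + y) dx ∧ dz + (x + 2*y) dy ∧ dz

For a 1-form omega = sum_i f_i dx_i, the exterior derivative is
  d(omega) = sum_{i < j} (∂f_j/∂x_i - ∂f_i/∂x_j) dx_i ∧ dx_j.
  coefficient of dx ∧ dz: ∂f_3/∂x - ∂f_1/∂z = ∂(2*x^2 + y^2 + z)/∂x - ∂(-y*z)/∂z = 4*x + y
  coefficient of dy ∧ dz: ∂f_3/∂y - ∂f_2/∂z = ∂(2*x^2 + y^2 + z)/∂y - ∂(-x*z)/∂z = x + 2*y
Assembling: d(omega) = (4*x + y) dx ∧ dz + (x + 2*y) dy ∧ dz.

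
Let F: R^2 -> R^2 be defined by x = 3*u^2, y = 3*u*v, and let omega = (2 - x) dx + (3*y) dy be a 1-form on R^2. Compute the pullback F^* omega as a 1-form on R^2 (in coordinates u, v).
F^* omega = (3*u*(-6*u^2 + 9*v^2 + 4)) du + (27*u^2*v) dv

Using F^*(f dg) = (f ∘ F) d(g ∘ F), substitute each coordinate x_i by F_i(u, v) in f_i, and replace dx_i by d F_i = (∂F_i/∂u) du + (∂F_i/∂v) dv.
  For the x component: f_1(F) = 2 - 3*u^2; d F_1 = (6*u) du + (0) dv
  For the y component: f_2(F) = 9*u*v; d F_2 = (3*v) du + (3*u) dv
Combining and collecting du, dv coefficients:
  coeff of du: 3*u*(-6*u^2 + 9*v^2 + 4)
  coeff of dv: 27*u^2*v
F^* omega = (3*u*(-6*u^2 + 9*v^2 + 4)) du + (27*u^2*v) dv.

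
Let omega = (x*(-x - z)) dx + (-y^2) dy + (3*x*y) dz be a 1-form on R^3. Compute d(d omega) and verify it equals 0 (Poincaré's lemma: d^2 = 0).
d(d omega) = 0

Step 1: d omega = sum_{i<j} (∂f_j/∂x_i - ∂f_i/∂x_j) dx_i ∧ dx_j:
  coeff of dx ∧ dy: 0
  coeff of dx ∧ dz: x + 3*y
  coeff of dy ∧ dz: 3*x
Step 2: Apply d again to each 2-form coefficient. The only possible 3-form in R^3 is dx ∧ dy ∧ dz, with coefficient
  ∂(coeff of dy∧dz)/∂x - ∂(coeff of dx∧dz)/∂y + ∂(coeff of dx∧dy)/∂z
  = ∂/∂x (3*x) - ∂/∂y (x + 3*y) + ∂/∂z (0).
Each of these terms simplifies to sums of mixed partials that cancel in pairs. The result is 0 (by equality of mixed partials for smooth functions — Schwarz / Clairaut).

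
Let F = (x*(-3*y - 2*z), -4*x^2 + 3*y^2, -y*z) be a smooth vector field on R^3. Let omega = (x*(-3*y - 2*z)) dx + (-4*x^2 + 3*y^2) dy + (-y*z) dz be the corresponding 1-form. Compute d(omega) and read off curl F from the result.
d(omega) = (-z) dy ∧ dz + (-2*x) dz ∧ dx + (-5*x) dx ∧ dy; curl F = (-z, -2*x, -5*x)

d omega = sum_{i<j} (∂f_j/∂x_i - ∂f_i/∂x_j) dx_i ∧ dx_j. Under the identification (dy ∧ dz, dz ∧ dx, dx ∧ dy) ↔ (e_x, e_y, e_z), the coefficients are exactly the components of curl F. Compute:
  ∂R/∂y - ∂Q/∂z = (-z) - (0) = -z
  ∂P/∂z - ∂R/∂x = (-2*x) - (0) = -2*x
  ∂Q/∂x - ∂P/∂y = (-8*x) - (-3*x) = -5*x.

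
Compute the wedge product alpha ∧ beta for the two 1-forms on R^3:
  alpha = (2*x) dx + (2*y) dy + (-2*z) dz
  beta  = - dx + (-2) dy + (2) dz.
alpha ∧ beta = (-4*x + 2*y) dx ∧ dy + (4*x - 2*z) dx ∧ dz + (4*y - 4*z) dy ∧ dz

Distribute the wedge, using dx_i ∧ dx_j = -dx_j ∧ dx_i and dx_i ∧ dx_i = 0. For each pair (i, j) with i < j, the coefficient of dx_i ∧ dx_j in alpha ∧ beta is (alpha_i * beta_j - alpha_j * beta_i). Collecting: alpha ∧ beta = (-4*x + 2*y) dx ∧ dy + (4*x - 2*z) dx ∧ dz + (4*y - 4*z) dy ∧ dz.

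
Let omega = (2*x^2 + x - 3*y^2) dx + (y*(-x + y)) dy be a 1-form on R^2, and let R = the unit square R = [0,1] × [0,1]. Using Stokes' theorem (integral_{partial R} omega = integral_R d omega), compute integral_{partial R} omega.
integral_(partial R) omega = 5/2

Stokes: integral_partial_R omega = integral_R d omega with d omega = (∂Q/∂x - ∂P/∂y) dx ∧ dy.
  ∂Q/∂x = -y
  ∂P/∂y = -6*y
  integrand = ∂Q/∂x - ∂P/∂y = 5*y.
Integrating over R: integral_0^1 integral_0^1 (5*y) dx dy = 5/2.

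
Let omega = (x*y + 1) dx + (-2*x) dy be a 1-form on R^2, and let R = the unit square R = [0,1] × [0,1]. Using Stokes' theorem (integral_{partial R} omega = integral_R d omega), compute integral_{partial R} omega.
integral_(partial R) omega = -5/2

Stokes: integral_partial_R omega = integral_R d omega with d omega = (∂Q/∂x - ∂P/∂y) dx ∧ dy.
  ∂Q/∂x = -2
  ∂P/∂y = x
  integrand = ∂Q/∂x - ∂P/∂y = -x - 2.
Integrating over R: integral_0^1 integral_0^1 (-x - 2) dx dy = -5/2.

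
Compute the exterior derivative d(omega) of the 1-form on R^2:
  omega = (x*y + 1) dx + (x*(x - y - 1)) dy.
d(omega) = (x - y - 1) dx ∧ dy

For a 1-form omega = sum_i f_i dx_i, the exterior derivative is
  d(omega) = sum_{i < j} (∂f_j/∂x_i - ∂f_i/∂x_j) dx_i ∧ dx_j.
  coefficient of dx ∧ dy: ∂f_2/∂x - ∂f_1/∂y = ∂(x*(x - y - 1))/∂x - ∂(x*y + 1)/∂y = x - y - 1
Assembling: d(omega) = (x - y - 1) dx ∧ dy.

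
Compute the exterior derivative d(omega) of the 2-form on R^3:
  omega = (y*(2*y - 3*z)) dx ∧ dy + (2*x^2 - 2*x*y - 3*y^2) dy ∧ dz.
d(omega) = (4*x - 5*y) dx ∧ dy ∧ dz

For a 2-form omega = sum_{i<j} g_{ij} dx_i ∧ dx_j, the exterior derivative is
  d(omega) = sum_{i<j} d(g_{ij}) ∧ dx_i ∧ dx_j = sum_{i<j, k} (∂g_{ij}/∂x_k) dx_k ∧ dx_i ∧ dx_j.
Expand each term, using dx_k ∧ dx_i ∧ dx_j = sgn(permutation) dx_{(a)} ∧ dx_{(b)} ∧ dx_{(c)} with (a < b < c) sorted:
  d(y*(2*y - 3*z)) includes (∂/∂z)(y*(2*y - 3*z)) dz = (-3*y) dz, which multiplied by dx ∧ dy gives (-3*y) dx ∧ dy ∧ dz
  d(2*x^2 - 2*x*y - 3*y^2) includes (∂/∂x)(2*x^2 - 2*x*y - 3*y^2) dx = (4*x - 2*y) dx, which multiplied by dy ∧ dz gives (4*x - 2*y) dx ∧ dy ∧ dz
Collecting like 3-forms: d(omega) = (4*x - 5*y) dx ∧ dy ∧ dz.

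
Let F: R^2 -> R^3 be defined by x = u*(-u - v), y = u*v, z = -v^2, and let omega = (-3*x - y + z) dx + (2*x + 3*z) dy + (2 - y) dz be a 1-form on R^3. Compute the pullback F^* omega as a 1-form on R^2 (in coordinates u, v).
F^* omega = (-6*u^3 - 9*u^2*v - 2*u*v^2 - 2*v^3) du + (-5*u^3 - 4*u^2*v - 4*v) dv

Using F^*(f dg) = (f ∘ F) d(g ∘ F), substitute each coordinate x_i by F_i(u, v) in f_i, and replace dx_i by d F_i = (∂F_i/∂u) du + (∂F_i/∂v) dv.
  For the x component: f_1(F) = 3*u^2 + 2*u*v - v^2; d F_1 = (-2*u - v) du + (-u) dv
  For the y component: f_2(F) = -2*u^2 - 2*u*v - 3*v^2; d F_2 = (v) du + (u) dv
  For the z component: f_3(F) = -u*v + 2; d F_3 = (0) du + (-2*v) dv
Combining and collecting du, dv coefficients:
  coeff of du: -6*u^3 - 9*u^2*v - 2*u*v^2 - 2*v^3
  coeff of dv: -5*u^3 - 4*u^2*v - 4*v
F^* omega = (-6*u^3 - 9*u^2*v - 2*u*v^2 - 2*v^3) du + (-5*u^3 - 4*u^2*v - 4*v) dv.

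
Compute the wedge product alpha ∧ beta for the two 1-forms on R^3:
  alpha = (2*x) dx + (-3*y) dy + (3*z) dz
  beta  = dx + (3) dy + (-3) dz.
alpha ∧ beta = (6*x + 3*y) dx ∧ dy + (-6*x - 3*z) dx ∧ dz + (9*y - 9*z) dy ∧ dz

Distribute the wedge, using dx_i ∧ dx_j = -dx_j ∧ dx_i and dx_i ∧ dx_i = 0. For each pair (i, j) with i < j, the coefficient of dx_i ∧ dx_j in alpha ∧ beta is (alpha_i * beta_j - alpha_j * beta_i). Collecting: alpha ∧ beta = (6*x + 3*y) dx ∧ dy + (-6*x - 3*z) dx ∧ dz + (9*y - 9*z) dy ∧ dz.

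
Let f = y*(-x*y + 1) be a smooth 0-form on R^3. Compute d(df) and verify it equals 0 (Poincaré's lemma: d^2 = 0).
d(df) = 0

Step 1: df = sum_i (∂f/∂x_i) dx_i = (-y^2) dx + (-2*x*y + 1) dy + (0) dz.
Step 2: Apply d again. Using the 1-form formula, the coefficient of dx ∧ dy in d(df) is ∂^2 f/∂x ∂y - ∂^2 f/∂y ∂x = (-2*y) - (-2*y) = 0 (equality of mixed partials for smooth f).
Similarly for dx ∧ dz and dy ∧ dz — all coefficients vanish. So d(df) = 0.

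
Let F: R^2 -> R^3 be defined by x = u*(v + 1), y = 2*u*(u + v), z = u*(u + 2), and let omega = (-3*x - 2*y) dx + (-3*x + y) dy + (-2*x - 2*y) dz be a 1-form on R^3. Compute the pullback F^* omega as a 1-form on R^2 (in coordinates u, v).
F^* omega = (u*(-16*u*v - 28*u - 9*v^2 - 28*v - 7)) du + (9*u^2*(-v - 1)) dv

Using F^*(f dg) = (f ∘ F) d(g ∘ F), substitute each coordinate x_i by F_i(u, v) in f_i, and replace dx_i by d F_i = (∂F_i/∂u) du + (∂F_i/∂v) dv.
  For the x component: f_1(F) = u*(-4*u - 7*v - 3); d F_1 = (v + 1) du + (u) dv
  For the y component: f_2(F) = u*(2*u - v - 3); d F_2 = (4*u + 2*v) du + (2*u) dv
  For the z component: f_3(F) = 2*u*(-2*u - 3*v - 1); d F_3 = (2*u + 2) du + (0) dv
Combining and collecting du, dv coefficients:
  coeff of du: u*(-16*u*v - 28*u - 9*v^2 - 28*v - 7)
  coeff of dv: 9*u^2*(-v - 1)
F^* omega = (u*(-16*u*v - 28*u - 9*v^2 - 28*v - 7)) du + (9*u^2*(-v - 1)) dv.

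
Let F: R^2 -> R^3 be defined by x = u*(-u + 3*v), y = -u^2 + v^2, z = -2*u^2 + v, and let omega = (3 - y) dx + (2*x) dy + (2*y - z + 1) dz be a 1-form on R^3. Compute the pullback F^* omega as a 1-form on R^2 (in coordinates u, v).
F^* omega = (2*u^3 - 9*u^2*v - 6*u*v^2 + 4*u*v - 10*u - 3*v^3 + 9*v) du + (3*u^3 - 4*u^2*v + 9*u*v^2 + 9*u + 2*v^2 - v + 1) dv

Using F^*(f dg) = (f ∘ F) d(g ∘ F), substitute each coordinate x_i by F_i(u, v) in f_i, and replace dx_i by d F_i = (∂F_i/∂u) du + (∂F_i/∂v) dv.
  For the x component: f_1(F) = u^2 - v^2 + 3; d F_1 = (-2*u + 3*v) du + (3*u) dv
  For the y component: f_2(F) = 2*u*(-u + 3*v); d F_2 = (-2*u) du + (2*v) dv
  For the z component: f_3(F) = 2*v^2 - v + 1; d F_3 = (-4*u) du + (1) dv
Combining and collecting du, dv coefficients:
  coeff of du: 2*u^3 - 9*u^2*v - 6*u*v^2 + 4*u*v - 10*u - 3*v^3 + 9*v
  coeff of dv: 3*u^3 - 4*u^2*v + 9*u*v^2 + 9*u + 2*v^2 - v + 1
F^* omega = (2*u^3 - 9*u^2*v - 6*u*v^2 + 4*u*v - 10*u - 3*v^3 + 9*v) du + (3*u^3 - 4*u^2*v + 9*u*v^2 + 9*u + 2*v^2 - v + 1) dv.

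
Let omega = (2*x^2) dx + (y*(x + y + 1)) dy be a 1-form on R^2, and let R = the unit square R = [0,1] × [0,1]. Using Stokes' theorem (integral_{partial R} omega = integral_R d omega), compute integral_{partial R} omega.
integral_(partial R) omega = 1/2

Stokes: integral_partial_R omega = integral_R d omega with d omega = (∂Q/∂x - ∂P/∂y) dx ∧ dy.
  ∂Q/∂x = y
  ∂P/∂y = 0
  integrand = ∂Q/∂x - ∂P/∂y = y.
Integrating over R: integral_0^1 integral_0^1 (y) dx dy = 1/2.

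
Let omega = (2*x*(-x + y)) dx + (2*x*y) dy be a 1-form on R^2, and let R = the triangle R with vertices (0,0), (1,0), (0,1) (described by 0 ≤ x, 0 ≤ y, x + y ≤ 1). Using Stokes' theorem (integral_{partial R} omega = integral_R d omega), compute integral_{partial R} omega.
integral_(partial R) omega = 0

Stokes: integral_partial_R omega = integral_R d omega with d omega = (∂Q/∂x - ∂P/∂y) dx ∧ dy.
  ∂Q/∂x = 2*y
  ∂P/∂y = 2*x
  integrand = ∂Q/∂x - ∂P/∂y = -2*x + 2*y.
Integrating over R: integral_0^1 integral_0^{1-x} (-2*x + 2*y) dy dx = 0.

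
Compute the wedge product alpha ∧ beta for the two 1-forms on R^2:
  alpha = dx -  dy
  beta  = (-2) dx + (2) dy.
alpha ∧ beta = 0

Distribute the wedge, using dx_i ∧ dx_j = -dx_j ∧ dx_i and dx_i ∧ dx_i = 0. For each pair (i, j) with i < j, the coefficient of dx_i ∧ dx_j in alpha ∧ beta is (alpha_i * beta_j - alpha_j * beta_i). Collecting: alpha ∧ beta = 0.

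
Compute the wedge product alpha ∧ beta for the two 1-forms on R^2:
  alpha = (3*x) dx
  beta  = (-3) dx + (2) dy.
alpha ∧ beta = (6*x) dx ∧ dy

Distribute the wedge, using dx_i ∧ dx_j = -dx_j ∧ dx_i and dx_i ∧ dx_i = 0. For each pair (i, j) with i < j, the coefficient of dx_i ∧ dx_j in alpha ∧ beta is (alpha_i * beta_j - alpha_j * beta_i). Collecting: alpha ∧ beta = (6*x) dx ∧ dy.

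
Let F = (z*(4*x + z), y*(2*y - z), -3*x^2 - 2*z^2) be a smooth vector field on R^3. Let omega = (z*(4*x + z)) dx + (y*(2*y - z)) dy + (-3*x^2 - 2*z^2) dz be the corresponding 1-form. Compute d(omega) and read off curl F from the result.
d(omega) = (y) dy ∧ dz + (10*x + 2*z) dz ∧ dx + (0) dx ∧ dy; curl F = (y, 10*x + 2*z, 0)

d omega = sum_{i<j} (∂f_j/∂x_i - ∂f_i/∂x_j) dx_i ∧ dx_j. Under the identification (dy ∧ dz, dz ∧ dx, dx ∧ dy) ↔ (e_x, e_y, e_z), the coefficients are exactly the components of curl F. Compute:
  ∂R/∂y - ∂Q/∂z = (0) - (-y) = y
  ∂P/∂z - ∂R/∂x = (4*x + 2*z) - (-6*x) = 10*x + 2*z
  ∂Q/∂x - ∂P/∂y = (0) - (0) = 0.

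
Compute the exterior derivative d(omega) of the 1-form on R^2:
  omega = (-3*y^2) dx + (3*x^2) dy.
d(omega) = (6*x + 6*y) dx ∧ dy

For a 1-form omega = sum_i f_i dx_i, the exterior derivative is
  d(omega) = sum_{i < j} (∂f_j/∂x_i - ∂f_i/∂x_j) dx_i ∧ dx_j.
  coefficient of dx ∧ dy: ∂f_2/∂x - ∂f_1/∂y = ∂(3*x^2)/∂x - ∂(-3*y^2)/∂y = 6*x + 6*y
Assembling: d(omega) = (6*x + 6*y) dx ∧ dy.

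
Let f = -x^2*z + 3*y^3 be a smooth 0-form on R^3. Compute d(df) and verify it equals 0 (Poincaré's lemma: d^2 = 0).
d(df) = 0

Step 1: df = sum_i (∂f/∂x_i) dx_i = (-2*x*z) dx + (9*y^2) dy + (-x^2) dz.
Step 2: Apply d again. Using the 1-form formula, the coefficient of dx ∧ dy in d(df) is ∂^2 f/∂x ∂y - ∂^2 f/∂y ∂x = (0) - (0) = 0 (equality of mixed partials for smooth f).
Similarly for dx ∧ dz and dy ∧ dz — all coefficients vanish. So d(df) = 0.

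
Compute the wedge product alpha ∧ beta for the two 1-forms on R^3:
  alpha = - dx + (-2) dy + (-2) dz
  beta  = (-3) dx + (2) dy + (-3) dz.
alpha ∧ beta = (-8) dx ∧ dy + (-3) dx ∧ dz + (10) dy ∧ dz

Distribute the wedge, using dx_i ∧ dx_j = -dx_j ∧ dx_i and dx_i ∧ dx_i = 0. For each pair (i, j) with i < j, the coefficient of dx_i ∧ dx_j in alpha ∧ beta is (alpha_i * beta_j - alpha_j * beta_i). Collecting: alpha ∧ beta = (-8) dx ∧ dy + (-3) dx ∧ dz + (10) dy ∧ dz.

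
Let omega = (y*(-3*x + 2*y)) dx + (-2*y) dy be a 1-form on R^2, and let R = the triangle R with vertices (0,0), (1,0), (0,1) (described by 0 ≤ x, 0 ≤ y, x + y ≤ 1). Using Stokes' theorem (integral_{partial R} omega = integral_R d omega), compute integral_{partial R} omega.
integral_(partial R) omega = -1/6

Stokes: integral_partial_R omega = integral_R d omega with d omega = (∂Q/∂x - ∂P/∂y) dx ∧ dy.
  ∂Q/∂x = 0
  ∂P/∂y = -3*x + 4*y
  integrand = ∂Q/∂x - ∂P/∂y = 3*x - 4*y.
Integrating over R: integral_0^1 integral_0^{1-x} (3*x - 4*y) dy dx = -1/6.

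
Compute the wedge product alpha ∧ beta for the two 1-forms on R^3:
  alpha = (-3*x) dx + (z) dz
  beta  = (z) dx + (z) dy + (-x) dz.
alpha ∧ beta = (-3*x*z) dx ∧ dy + (3*x^2 - z^2) dx ∧ dz + (-z^2) dy ∧ dz

Distribute the wedge, using dx_i ∧ dx_j = -dx_j ∧ dx_i and dx_i ∧ dx_i = 0. For each pair (i, j) with i < j, the coefficient of dx_i ∧ dx_j in alpha ∧ beta is (alpha_i * beta_j - alpha_j * beta_i). Collecting: alpha ∧ beta = (-3*x*z) dx ∧ dy + (3*x^2 - z^2) dx ∧ dz + (-z^2) dy ∧ dz.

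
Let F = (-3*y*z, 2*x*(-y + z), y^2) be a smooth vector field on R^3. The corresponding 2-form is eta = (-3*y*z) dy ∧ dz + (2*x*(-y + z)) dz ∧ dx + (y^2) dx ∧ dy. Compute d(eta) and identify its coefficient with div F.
d(eta) = (-2*x) dx ∧ dy ∧ dz; div F = -2*x

For a 2-form in R^3 of the form above, applying d gives a 3-form with coefficient ∂P/∂x + ∂Q/∂y + ∂R/∂z:
  ∂P/∂x = 0
  ∂Q/∂y = -2*x
  ∂R/∂z = 0
Sum = -2*x, which is exactly div F.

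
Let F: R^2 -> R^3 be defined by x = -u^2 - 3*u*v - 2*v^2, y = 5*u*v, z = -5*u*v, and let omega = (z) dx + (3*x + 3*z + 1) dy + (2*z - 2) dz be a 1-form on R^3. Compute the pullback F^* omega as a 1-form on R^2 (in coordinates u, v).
F^* omega = (5*v*(-u^2 - 11*u*v - 6*v^2 + 3)) du + (5*u*(-3*u^2 - 11*u*v - 2*v^2 + 3)) dv

Using F^*(f dg) = (f ∘ F) d(g ∘ F), substitute each coordinate x_i by F_i(u, v) in f_i, and replace dx_i by d F_i = (∂F_i/∂u) du + (∂F_i/∂v) dv.
  For the x component: f_1(F) = -5*u*v; d F_1 = (-2*u - 3*v) du + (-3*u - 4*v) dv
  For the y component: f_2(F) = -3*u^2 - 24*u*v - 6*v^2 + 1; d F_2 = (5*v) du + (5*u) dv
  For the z component: f_3(F) = -10*u*v - 2; d F_3 = (-5*v) du + (-5*u) dv
Combining and collecting du, dv coefficients:
  coeff of du: 5*v*(-u^2 - 11*u*v - 6*v^2 + 3)
  coeff of dv: 5*u*(-3*u^2 - 11*u*v - 2*v^2 + 3)
F^* omega = (5*v*(-u^2 - 11*u*v - 6*v^2 + 3)) du + (5*u*(-3*u^2 - 11*u*v - 2*v^2 + 3)) dv.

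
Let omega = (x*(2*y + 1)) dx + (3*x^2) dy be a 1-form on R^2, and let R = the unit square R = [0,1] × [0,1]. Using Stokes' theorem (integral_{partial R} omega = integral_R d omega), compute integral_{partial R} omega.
integral_(partial R) omega = 2

Stokes: integral_partial_R omega = integral_R d omega with d omega = (∂Q/∂x - ∂P/∂y) dx ∧ dy.
  ∂Q/∂x = 6*x
  ∂P/∂y = 2*x
  integrand = ∂Q/∂x - ∂P/∂y = 4*x.
Integrating over R: integral_0^1 integral_0^1 (4*x) dx dy = 2.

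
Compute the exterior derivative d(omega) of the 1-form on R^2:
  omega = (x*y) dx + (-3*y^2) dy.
d(omega) = (-x) dx ∧ dy

For a 1-form omega = sum_i f_i dx_i, the exterior derivative is
  d(omega) = sum_{i < j} (∂f_j/∂x_i - ∂f_i/∂x_j) dx_i ∧ dx_j.
  coefficient of dx ∧ dy: ∂f_2/∂x - ∂f_1/∂y = ∂(-3*y^2)/∂x - ∂(x*y)/∂y = -x
Assembling: d(omega) = (-x) dx ∧ dy.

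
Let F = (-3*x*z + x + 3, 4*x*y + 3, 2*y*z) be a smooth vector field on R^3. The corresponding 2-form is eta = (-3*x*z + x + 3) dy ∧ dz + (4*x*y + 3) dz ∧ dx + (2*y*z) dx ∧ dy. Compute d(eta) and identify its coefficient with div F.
d(eta) = (4*x + 2*y - 3*z + 1) dx ∧ dy ∧ dz; div F = 4*x + 2*y - 3*z + 1

For a 2-form in R^3 of the form above, applying d gives a 3-form with coefficient ∂P/∂x + ∂Q/∂y + ∂R/∂z:
  ∂P/∂x = 1 - 3*z
  ∂Q/∂y = 4*x
  ∂R/∂z = 2*y
Sum = 4*x + 2*y - 3*z + 1, which is exactly div F.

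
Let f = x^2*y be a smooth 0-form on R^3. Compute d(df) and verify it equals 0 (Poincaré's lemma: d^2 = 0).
d(df) = 0

Step 1: df = sum_i (∂f/∂x_i) dx_i = (2*x*y) dx + (x^2) dy + (0) dz.
Step 2: Apply d again. Using the 1-form formula, the coefficient of dx ∧ dy in d(df) is ∂^2 f/∂x ∂y - ∂^2 f/∂y ∂x = (2*x) - (2*x) = 0 (equality of mixed partials for smooth f).
Similarly for dx ∧ dz and dy ∧ dz — all coefficients vanish. So d(df) = 0.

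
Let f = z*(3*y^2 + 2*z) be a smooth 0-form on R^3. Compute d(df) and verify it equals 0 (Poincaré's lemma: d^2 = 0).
d(df) = 0

Step 1: df = sum_i (∂f/∂x_i) dx_i = (0) dx + (6*y*z) dy + (3*y^2 + 4*z) dz.
Step 2: Apply d again. Using the 1-form formula, the coefficient of dx ∧ dy in d(df) is ∂^2 f/∂x ∂y - ∂^2 f/∂y ∂x = (0) - (0) = 0 (equality of mixed partials for smooth f).
Similarly for dx ∧ dz and dy ∧ dz — all coefficients vanish. So d(df) = 0.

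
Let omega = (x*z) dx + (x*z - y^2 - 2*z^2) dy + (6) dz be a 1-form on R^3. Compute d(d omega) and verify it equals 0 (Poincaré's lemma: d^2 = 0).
d(d omega) = 0

Step 1: d omega = sum_{i<j} (∂f_j/∂x_i - ∂f_i/∂x_j) dx_i ∧ dx_j:
  coeff of dx ∧ dy: z
  coeff of dx ∧ dz: -x
  coeff of dy ∧ dz: -x + 4*z
Step 2: Apply d again to each 2-form coefficient. The only possible 3-form in R^3 is dx ∧ dy ∧ dz, with coefficient
  ∂(coeff of dy∧dz)/∂x - ∂(coeff of dx∧dz)/∂y + ∂(coeff of dx∧dy)/∂z
  = ∂/∂x (-x + 4*z) - ∂/∂y (-x) + ∂/∂z (z).
Each of these terms simplifies to sums of mixed partials that cancel in pairs. The result is 0 (by equality of mixed partials for smooth functions — Schwarz / Clairaut).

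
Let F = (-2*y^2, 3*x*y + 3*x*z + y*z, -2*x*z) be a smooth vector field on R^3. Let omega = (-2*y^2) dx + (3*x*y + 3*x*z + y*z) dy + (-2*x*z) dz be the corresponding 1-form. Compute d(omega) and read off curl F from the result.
d(omega) = (-3*x - y) dy ∧ dz + (2*z) dz ∧ dx + (7*y + 3*z) dx ∧ dy; curl F = (-3*x - y, 2*z, 7*y + 3*z)

d omega = sum_{i<j} (∂f_j/∂x_i - ∂f_i/∂x_j) dx_i ∧ dx_j. Under the identification (dy ∧ dz, dz ∧ dx, dx ∧ dy) ↔ (e_x, e_y, e_z), the coefficients are exactly the components of curl F. Compute:
  ∂R/∂y - ∂Q/∂z = (0) - (3*x + y) = -3*x - y
  ∂P/∂z - ∂R/∂x = (0) - (-2*z) = 2*z
  ∂Q/∂x - ∂P/∂y = (3*y + 3*z) - (-4*y) = 7*y + 3*z.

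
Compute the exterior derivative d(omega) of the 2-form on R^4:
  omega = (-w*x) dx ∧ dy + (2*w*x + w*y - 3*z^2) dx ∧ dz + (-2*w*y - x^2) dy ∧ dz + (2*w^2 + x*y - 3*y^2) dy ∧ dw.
d(omega) = (-x + y) dx ∧ dy ∧ dw + (-w - 2*x) dx ∧ dy ∧ dz + (2*x + y) dx ∧ dz ∧ dw + (-2*y) dy ∧ dz ∧ dw

For a 2-form omega = sum_{i<j} g_{ij} dx_i ∧ dx_j, the exterior derivative is
  d(omega) = sum_{i<j} d(g_{ij}) ∧ dx_i ∧ dx_j = sum_{i<j, k} (∂g_{ij}/∂x_k) dx_k ∧ dx_i ∧ dx_j.
Expand each term, using dx_k ∧ dx_i ∧ dx_j = sgn(permutation) dx_{(a)} ∧ dx_{(b)} ∧ dx_{(c)} with (a < b < c) sorted:
  d(-w*x) includes (∂/∂w)(-w*x) dw = (-x) dw, which multiplied by dx ∧ dy gives (-x) dx ∧ dy ∧ dw
  d(2*w*x + w*y - 3*z^2) includes (∂/∂y)(2*w*x + w*y - 3*z^2) dy = (w) dy, which multiplied by dx ∧ dz gives (-w) dx ∧ dy ∧ dz
  d(2*w*x + w*y - 3*z^2) includes (∂/∂w)(2*w*x + w*y - 3*z^2) dw = (2*x + y) dw, which multiplied by dx ∧ dz gives (2*x + y) dx ∧ dz ∧ dw
  d(-2*w*y - x^2) includes (∂/∂x)(-2*w*y - x^2) dx = (-2*x) dx, which multiplied by dy ∧ dz gives (-2*x) dx ∧ dy ∧ dz
  d(-2*w*y - x^2) includes (∂/∂w)(-2*w*y - x^2) dw = (-2*y) dw, which multiplied by dy ∧ dz gives (-2*y) dy ∧ dz ∧ dw
  d(2*w^2 + x*y - 3*y^2) includes (∂/∂x)(2*w^2 + x*y - 3*y^2) dx = (y) dx, which multiplied by dy ∧ dw gives (y) dx ∧ dy ∧ dw
Collecting like 3-forms: d(omega) = (-x + y) dx ∧ dy ∧ dw + (-w - 2*x) dx ∧ dy ∧ dz + (2*x + y) dx ∧ dz ∧ dw + (-2*y) dy ∧ dz ∧ dw.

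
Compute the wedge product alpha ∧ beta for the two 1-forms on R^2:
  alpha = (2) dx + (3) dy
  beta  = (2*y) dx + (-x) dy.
alpha ∧ beta = (-2*x - 6*y) dx ∧ dy

Distribute the wedge, using dx_i ∧ dx_j = -dx_j ∧ dx_i and dx_i ∧ dx_i = 0. For each pair (i, j) with i < j, the coefficient of dx_i ∧ dx_j in alpha ∧ beta is (alpha_i * beta_j - alpha_j * beta_i). Collecting: alpha ∧ beta = (-2*x - 6*y) dx ∧ dy.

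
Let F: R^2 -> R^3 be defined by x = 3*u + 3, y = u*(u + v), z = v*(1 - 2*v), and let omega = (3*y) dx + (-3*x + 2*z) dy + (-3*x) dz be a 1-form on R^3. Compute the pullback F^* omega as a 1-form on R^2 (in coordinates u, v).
F^* omega = (-9*u^2 - 8*u*v^2 + 4*u*v - 18*u - 4*v^3 + 2*v^2 - 9*v) du + (-9*u^2 - 4*u*v^2 + 38*u*v - 18*u + 36*v - 9) dv

Using F^*(f dg) = (f ∘ F) d(g ∘ F), substitute each coordinate x_i by F_i(u, v) in f_i, and replace dx_i by d F_i = (∂F_i/∂u) du + (∂F_i/∂v) dv.
  For the x component: f_1(F) = 3*u*(u + v); d F_1 = (3) du + (0) dv
  For the y component: f_2(F) = -9*u - 4*v^2 + 2*v - 9; d F_2 = (2*u + v) du + (u) dv
  For the z component: f_3(F) = -9*u - 9; d F_3 = (0) du + (1 - 4*v) dv
Combining and collecting du, dv coefficients:
  coeff of du: -9*u^2 - 8*u*v^2 + 4*u*v - 18*u - 4*v^3 + 2*v^2 - 9*v
  coeff of dv: -9*u^2 - 4*u*v^2 + 38*u*v - 18*u + 36*v - 9
F^* omega = (-9*u^2 - 8*u*v^2 + 4*u*v - 18*u - 4*v^3 + 2*v^2 - 9*v) du + (-9*u^2 - 4*u*v^2 + 38*u*v - 18*u + 36*v - 9) dv.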